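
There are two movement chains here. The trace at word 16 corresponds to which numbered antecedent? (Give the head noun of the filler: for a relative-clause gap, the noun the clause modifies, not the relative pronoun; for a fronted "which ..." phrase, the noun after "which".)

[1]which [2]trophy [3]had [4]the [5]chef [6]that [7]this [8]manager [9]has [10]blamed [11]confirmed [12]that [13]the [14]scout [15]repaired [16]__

2

The marked gap is the direct object of "repaired".
Its filler is the fronted wh-phrase "which trophy", at word 2.
(The other dependency links word 5 to a gap after word 10.)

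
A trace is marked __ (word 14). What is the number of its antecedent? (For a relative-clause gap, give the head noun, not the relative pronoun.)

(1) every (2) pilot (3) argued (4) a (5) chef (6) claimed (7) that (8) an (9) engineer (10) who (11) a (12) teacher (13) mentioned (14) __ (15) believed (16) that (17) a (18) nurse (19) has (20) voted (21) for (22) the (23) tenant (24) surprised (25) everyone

The gap at 14 is the subject of "believed", inside a relative clause.
The relative pronoun is "who" (word 10); it is bound by the head noun immediately before it.
Its filler is the head noun "engineer", at word 9.

9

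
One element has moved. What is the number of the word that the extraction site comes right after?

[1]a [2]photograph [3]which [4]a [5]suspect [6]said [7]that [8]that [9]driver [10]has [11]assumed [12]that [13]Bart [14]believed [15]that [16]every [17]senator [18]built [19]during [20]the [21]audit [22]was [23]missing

18

The displaced element is "a photograph" (word 2).
It is linked across 3 clause boundaries (that → that → that).
It functions as the direct object of "built", so the gap sits immediately after word 18 ("built").
Base order: A suspect said that that driver has assumed that Bart believed that every senator built a photograph during the audit.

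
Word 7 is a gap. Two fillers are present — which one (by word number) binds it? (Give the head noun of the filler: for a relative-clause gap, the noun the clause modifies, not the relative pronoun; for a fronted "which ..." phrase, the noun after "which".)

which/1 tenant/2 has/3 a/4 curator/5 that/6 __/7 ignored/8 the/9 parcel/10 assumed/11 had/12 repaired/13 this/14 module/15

5

The marked gap is inside the relative clause, the subject of "ignored".
Its filler is the head noun "curator" (via "that"), at word 5.
(The other dependency links word 2 to a gap after word 11.)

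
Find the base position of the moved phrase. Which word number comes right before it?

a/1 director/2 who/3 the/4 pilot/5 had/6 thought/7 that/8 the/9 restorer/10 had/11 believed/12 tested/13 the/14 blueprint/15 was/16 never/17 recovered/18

12

The displaced element is "a director" (word 2).
It is linked across 2 clause boundaries (that → Ø).
It functions as the subject of "tested", so the gap sits immediately after word 12 ("believed").
Base order: The pilot had thought that the restorer had believed a director tested the blueprint.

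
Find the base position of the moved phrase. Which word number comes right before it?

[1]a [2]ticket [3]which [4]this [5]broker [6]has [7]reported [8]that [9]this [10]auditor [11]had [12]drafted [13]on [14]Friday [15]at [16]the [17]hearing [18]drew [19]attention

The displaced element is "a ticket" (word 2).
It is linked across 1 clause boundary (that).
It functions as the direct object of "drafted", so the gap sits immediately after word 12 ("drafted").
Base order: This broker has reported that this auditor had drafted a ticket on Friday at the hearing.

12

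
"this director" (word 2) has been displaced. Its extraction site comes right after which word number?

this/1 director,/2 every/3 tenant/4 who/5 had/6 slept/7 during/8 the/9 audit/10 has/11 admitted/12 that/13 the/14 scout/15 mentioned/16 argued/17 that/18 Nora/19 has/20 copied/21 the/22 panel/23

The displaced element is "this director" (word 2).
It is linked across 2 clause boundaries (that → Ø).
It functions as the subject of "argued", so the gap sits immediately after word 16 ("mentioned").
Base order: Every tenant who had slept during the audit has admitted that the scout mentioned that this director argued that Nora has copied the panel.

16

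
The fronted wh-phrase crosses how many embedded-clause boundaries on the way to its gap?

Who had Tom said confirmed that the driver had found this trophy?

"who" is extracted from the subject of "confirmed".
Boundaries crossed, outermost first: [Ø] — 1 in total.

1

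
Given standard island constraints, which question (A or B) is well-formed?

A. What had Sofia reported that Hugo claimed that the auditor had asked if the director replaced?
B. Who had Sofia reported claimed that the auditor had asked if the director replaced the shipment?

B

In A, the wh-phrase is extracted from inside a wh-island (introduced by "if"), which blocks movement.
In B, the extraction path crosses only that-complement boundaries, which are transparent.
So B is grammatical.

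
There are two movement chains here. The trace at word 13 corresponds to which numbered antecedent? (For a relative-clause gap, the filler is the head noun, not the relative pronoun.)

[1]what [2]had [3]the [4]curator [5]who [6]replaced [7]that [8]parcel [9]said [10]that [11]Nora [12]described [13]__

1

The marked gap is the direct object of "described".
Its filler is the fronted wh-phrase "what", at word 1.
(The other dependency links word 4 to a gap after word 5.)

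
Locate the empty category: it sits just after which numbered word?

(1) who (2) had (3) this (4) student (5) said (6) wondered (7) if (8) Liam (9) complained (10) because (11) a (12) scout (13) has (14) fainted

The displaced element is "who" (word 1).
It is linked across 1 clause boundary (Ø).
It functions as the subject of "wondered", so the gap sits immediately after word 5 ("said").
Base order: This student had said that who wondered if Liam complained because a scout has fainted.

5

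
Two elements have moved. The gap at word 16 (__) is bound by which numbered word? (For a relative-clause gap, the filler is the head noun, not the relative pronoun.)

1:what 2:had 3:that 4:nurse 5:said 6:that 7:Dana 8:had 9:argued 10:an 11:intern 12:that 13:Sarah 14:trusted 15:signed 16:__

1

The marked gap is the direct object of "signed".
Its filler is the fronted wh-phrase "what", at word 1.
(The other dependency links word 11 to a gap after word 14.)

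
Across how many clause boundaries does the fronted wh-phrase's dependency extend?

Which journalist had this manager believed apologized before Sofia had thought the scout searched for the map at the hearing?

"which journalist" is extracted from the subject of "apologized".
Boundaries crossed, outermost first: [Ø] — 1 in total.

1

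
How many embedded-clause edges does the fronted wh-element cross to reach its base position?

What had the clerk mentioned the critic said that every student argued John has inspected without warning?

3

"what" is extracted from the object of "inspected".
Boundaries crossed, outermost first: [Ø], [that], [Ø] — 3 in total.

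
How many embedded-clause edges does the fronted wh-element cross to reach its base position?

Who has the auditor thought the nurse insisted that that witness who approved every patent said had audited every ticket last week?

"who" is extracted from the subject of "audited".
Boundaries crossed, outermost first: [Ø], [that], [Ø] — 3 in total.

3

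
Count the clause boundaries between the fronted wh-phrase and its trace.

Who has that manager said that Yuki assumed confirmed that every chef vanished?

"who" is extracted from the subject of "confirmed".
Boundaries crossed, outermost first: [that], [Ø] — 2 in total.

2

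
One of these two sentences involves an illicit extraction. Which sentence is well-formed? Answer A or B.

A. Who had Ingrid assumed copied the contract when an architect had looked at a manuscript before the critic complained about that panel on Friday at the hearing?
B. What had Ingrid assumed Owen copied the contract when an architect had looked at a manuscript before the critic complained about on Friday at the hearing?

In B, the wh-phrase is extracted from inside an adjunct island (introduced by "when"), which blocks movement.
In A, the extraction path crosses only that-complement boundaries, which are transparent.
So A is grammatical.

A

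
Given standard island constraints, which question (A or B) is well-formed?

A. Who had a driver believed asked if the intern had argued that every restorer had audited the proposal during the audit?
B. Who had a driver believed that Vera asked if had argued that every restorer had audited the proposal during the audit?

In B, the wh-phrase is extracted from inside a wh-island (introduced by "if"), which blocks movement.
In A, the extraction path crosses only that-complement boundaries, which are transparent.
So A is grammatical.

A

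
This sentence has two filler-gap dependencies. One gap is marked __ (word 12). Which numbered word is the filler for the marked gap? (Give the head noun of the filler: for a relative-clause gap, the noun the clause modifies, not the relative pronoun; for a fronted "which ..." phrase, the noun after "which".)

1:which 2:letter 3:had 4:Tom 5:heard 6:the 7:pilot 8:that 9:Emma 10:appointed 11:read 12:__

2

The marked gap is the direct object of "read".
Its filler is the fronted wh-phrase "which letter", at word 2.
(The other dependency links word 7 to a gap after word 10.)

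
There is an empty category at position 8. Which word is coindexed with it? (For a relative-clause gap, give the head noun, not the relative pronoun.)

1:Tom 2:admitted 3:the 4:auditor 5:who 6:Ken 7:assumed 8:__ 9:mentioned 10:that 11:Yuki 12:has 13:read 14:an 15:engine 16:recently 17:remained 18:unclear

4

The gap at 8 is the subject of "mentioned", inside a relative clause.
The relative pronoun is "who" (word 5); it is bound by the head noun immediately before it.
Its filler is the head noun "auditor", at word 4.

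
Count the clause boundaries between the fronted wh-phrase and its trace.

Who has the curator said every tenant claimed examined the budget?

"who" is extracted from the subject of "examined".
Boundaries crossed, outermost first: [Ø], [Ø] — 2 in total.

2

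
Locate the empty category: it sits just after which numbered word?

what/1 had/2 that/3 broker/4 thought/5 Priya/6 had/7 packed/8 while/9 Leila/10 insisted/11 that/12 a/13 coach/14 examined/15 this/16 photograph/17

8

The displaced element is "what" (word 1).
It is linked across 1 clause boundary (Ø).
It functions as the direct object of "packed", so the gap sits immediately after word 8 ("packed").
Base order: That broker had thought Priya had packed what while Leila insisted that a coach examined this photograph.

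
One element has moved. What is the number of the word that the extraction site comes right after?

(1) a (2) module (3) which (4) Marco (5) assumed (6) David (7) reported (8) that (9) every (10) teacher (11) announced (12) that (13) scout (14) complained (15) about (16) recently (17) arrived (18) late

15

The displaced element is "a module" (word 2).
It is linked across 3 clause boundaries (Ø → that → Ø).
It functions as the object of the preposition "about" of "complained", so the gap sits immediately after word 15 ("about").
Base order: Marco assumed David reported that every teacher announced that scout complained about a module recently.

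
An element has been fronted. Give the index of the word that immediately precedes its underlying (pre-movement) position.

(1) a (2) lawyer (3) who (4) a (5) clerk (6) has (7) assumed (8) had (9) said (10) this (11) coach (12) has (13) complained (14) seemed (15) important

7

The displaced element is "a lawyer" (word 2).
It is linked across 1 clause boundary (Ø).
It functions as the subject of "said", so the gap sits immediately after word 7 ("assumed").
Base order: A clerk has assumed that a lawyer had said this coach has complained.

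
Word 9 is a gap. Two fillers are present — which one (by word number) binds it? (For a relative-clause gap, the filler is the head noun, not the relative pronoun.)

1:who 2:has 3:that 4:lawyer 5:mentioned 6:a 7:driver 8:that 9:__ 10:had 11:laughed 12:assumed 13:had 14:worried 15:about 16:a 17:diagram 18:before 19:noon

7

The marked gap is inside the relative clause, the subject of "laughed".
Its filler is the head noun "driver" (via "that"), at word 7.
(The other dependency links word 1 to a gap after word 12.)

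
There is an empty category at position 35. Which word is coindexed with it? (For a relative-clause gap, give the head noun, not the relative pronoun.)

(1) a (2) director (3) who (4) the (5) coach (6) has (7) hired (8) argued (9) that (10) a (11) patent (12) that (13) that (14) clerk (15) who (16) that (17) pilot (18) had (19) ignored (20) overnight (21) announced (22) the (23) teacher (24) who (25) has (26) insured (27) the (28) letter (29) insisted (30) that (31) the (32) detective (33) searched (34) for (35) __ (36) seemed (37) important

11

The gap at 35 is the prepositional object of "searched", inside a relative clause.
The relative pronoun is "that" (word 12); it is bound by the head noun immediately before it.
Its filler is the head noun "patent", at word 11.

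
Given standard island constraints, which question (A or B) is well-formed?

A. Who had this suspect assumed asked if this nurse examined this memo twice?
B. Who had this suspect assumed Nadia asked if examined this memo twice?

A

In B, the wh-phrase is extracted from inside a wh-island (introduced by "if"), which blocks movement.
In A, the extraction path crosses only that-complement boundaries, which are transparent.
So A is grammatical.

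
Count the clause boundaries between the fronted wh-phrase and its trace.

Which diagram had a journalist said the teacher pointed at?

1

"which diagram" is extracted from the PP object of "pointed".
Boundaries crossed, outermost first: [Ø] — 1 in total.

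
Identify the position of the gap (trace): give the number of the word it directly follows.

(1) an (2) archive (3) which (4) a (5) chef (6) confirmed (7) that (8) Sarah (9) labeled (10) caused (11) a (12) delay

The displaced element is "an archive" (word 2).
It is linked across 1 clause boundary (that).
It functions as the direct object of "labeled", so the gap sits immediately after word 9 ("labeled").
Base order: A chef confirmed that Sarah labeled an archive.

9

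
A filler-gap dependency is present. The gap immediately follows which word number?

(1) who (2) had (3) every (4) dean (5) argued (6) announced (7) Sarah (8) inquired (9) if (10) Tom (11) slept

The displaced element is "who" (word 1).
It is linked across 1 clause boundary (Ø).
It functions as the subject of "announced", so the gap sits immediately after word 5 ("argued").
Base order: Every dean had argued that who announced Sarah inquired if Tom slept.

5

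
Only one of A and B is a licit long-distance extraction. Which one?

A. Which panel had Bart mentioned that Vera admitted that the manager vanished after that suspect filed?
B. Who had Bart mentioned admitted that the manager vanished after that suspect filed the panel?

In A, the wh-phrase is extracted from inside an adjunct island (introduced by "after"), which blocks movement.
In B, the extraction path crosses only that-complement boundaries, which are transparent.
So B is grammatical.

B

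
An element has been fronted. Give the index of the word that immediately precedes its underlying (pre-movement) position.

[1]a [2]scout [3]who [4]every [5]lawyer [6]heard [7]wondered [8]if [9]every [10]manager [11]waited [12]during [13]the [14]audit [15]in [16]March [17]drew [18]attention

The displaced element is "a scout" (word 2).
It is linked across 1 clause boundary (Ø).
It functions as the subject of "wondered", so the gap sits immediately after word 6 ("heard").
Base order: Every lawyer heard that a scout wondered if every manager waited during the audit in March.

6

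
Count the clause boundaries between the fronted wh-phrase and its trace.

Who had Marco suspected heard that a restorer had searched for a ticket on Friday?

"who" is extracted from the subject of "heard".
Boundaries crossed, outermost first: [Ø] — 1 in total.

1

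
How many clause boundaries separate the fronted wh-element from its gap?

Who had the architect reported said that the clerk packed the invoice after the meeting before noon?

"who" is extracted from the subject of "said".
Boundaries crossed, outermost first: [Ø] — 1 in total.

1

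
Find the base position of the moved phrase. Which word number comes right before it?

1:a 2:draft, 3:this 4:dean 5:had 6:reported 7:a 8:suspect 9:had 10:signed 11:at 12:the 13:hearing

10

The displaced element is "a draft" (word 2).
It is linked across 1 clause boundary (Ø).
It functions as the direct object of "signed", so the gap sits immediately after word 10 ("signed").
Base order: This dean had reported a suspect had signed a draft at the hearing.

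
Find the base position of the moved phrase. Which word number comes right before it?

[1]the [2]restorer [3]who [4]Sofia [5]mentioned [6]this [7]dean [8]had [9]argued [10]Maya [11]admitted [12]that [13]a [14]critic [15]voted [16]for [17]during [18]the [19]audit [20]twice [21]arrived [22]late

16

The displaced element is "the restorer" (word 2).
It is linked across 3 clause boundaries (Ø → Ø → that).
It functions as the object of the preposition "for" of "voted", so the gap sits immediately after word 16 ("for").
Base order: Sofia mentioned this dean had argued Maya admitted that a critic voted for the restorer during the audit twice.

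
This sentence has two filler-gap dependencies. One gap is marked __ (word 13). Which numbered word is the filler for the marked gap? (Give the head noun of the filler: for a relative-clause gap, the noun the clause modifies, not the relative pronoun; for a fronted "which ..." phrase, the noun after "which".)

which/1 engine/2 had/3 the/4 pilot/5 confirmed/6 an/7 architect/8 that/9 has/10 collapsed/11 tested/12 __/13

2

The marked gap is the direct object of "tested".
Its filler is the fronted wh-phrase "which engine", at word 2.
(The other dependency links word 8 to a gap after word 9.)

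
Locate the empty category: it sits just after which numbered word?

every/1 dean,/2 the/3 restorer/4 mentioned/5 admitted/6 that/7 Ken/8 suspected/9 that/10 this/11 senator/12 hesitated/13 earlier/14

The displaced element is "every dean" (word 2).
It is linked across 1 clause boundary (Ø).
It functions as the subject of "admitted", so the gap sits immediately after word 5 ("mentioned").
Base order: The restorer mentioned that every dean admitted that Ken suspected that this senator hesitated earlier.

5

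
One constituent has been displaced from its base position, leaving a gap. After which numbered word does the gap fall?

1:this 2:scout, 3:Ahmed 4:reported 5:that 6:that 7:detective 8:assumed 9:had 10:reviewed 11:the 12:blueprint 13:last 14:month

The displaced element is "this scout" (word 2).
It is linked across 2 clause boundaries (that → Ø).
It functions as the subject of "reviewed", so the gap sits immediately after word 8 ("assumed").
Base order: Ahmed reported that that detective assumed this scout had reviewed the blueprint last month.

8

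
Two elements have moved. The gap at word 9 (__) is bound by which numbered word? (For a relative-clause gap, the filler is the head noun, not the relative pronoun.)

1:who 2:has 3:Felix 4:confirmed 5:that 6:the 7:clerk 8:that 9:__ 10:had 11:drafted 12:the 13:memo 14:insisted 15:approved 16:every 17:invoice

The marked gap is inside the relative clause, the subject of "drafted".
Its filler is the head noun "clerk" (via "that"), at word 7.
(The other dependency links word 1 to a gap after word 14.)

7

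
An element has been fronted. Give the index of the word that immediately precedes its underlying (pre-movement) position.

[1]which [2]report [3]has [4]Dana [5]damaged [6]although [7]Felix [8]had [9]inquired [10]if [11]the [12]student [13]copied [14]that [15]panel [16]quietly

5

The displaced element is "which report" (word 2).
It functions as the direct object of "damaged", so the gap sits immediately after word 5 ("damaged").
Base order: Dana has damaged which report although Felix had inquired if the student copied that panel quietly.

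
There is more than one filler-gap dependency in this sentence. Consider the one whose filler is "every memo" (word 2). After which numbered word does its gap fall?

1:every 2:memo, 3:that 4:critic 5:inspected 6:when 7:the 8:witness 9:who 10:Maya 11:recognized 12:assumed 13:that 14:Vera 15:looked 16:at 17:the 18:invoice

The displaced element is "every memo" (word 2).
It functions as the direct object of "inspected", so the gap sits immediately after word 5 ("inspected").
Base order: That critic inspected every memo when the witness who Maya recognized assumed that Vera looked at the invoice.

5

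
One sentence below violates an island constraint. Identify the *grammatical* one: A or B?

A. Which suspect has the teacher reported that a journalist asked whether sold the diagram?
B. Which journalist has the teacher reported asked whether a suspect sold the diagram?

In A, the wh-phrase is extracted from inside a wh-island (introduced by "whether"), which blocks movement.
In B, the extraction path crosses only that-complement boundaries, which are transparent.
So B is grammatical.

B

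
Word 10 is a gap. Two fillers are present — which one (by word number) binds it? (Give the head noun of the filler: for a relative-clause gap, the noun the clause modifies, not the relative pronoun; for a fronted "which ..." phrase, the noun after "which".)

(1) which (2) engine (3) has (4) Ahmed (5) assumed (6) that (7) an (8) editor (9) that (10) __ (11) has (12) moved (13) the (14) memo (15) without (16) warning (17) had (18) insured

8

The marked gap is inside the relative clause, the subject of "moved".
Its filler is the head noun "editor" (via "that"), at word 8.
(The other dependency links word 2 to a gap after word 18.)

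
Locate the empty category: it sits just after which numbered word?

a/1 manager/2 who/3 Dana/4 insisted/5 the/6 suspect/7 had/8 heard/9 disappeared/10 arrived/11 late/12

The displaced element is "a manager" (word 2).
It is linked across 2 clause boundaries (Ø → Ø).
It functions as the subject of "disappeared", so the gap sits immediately after word 9 ("heard").
Base order: Dana insisted the suspect had heard a manager disappeared.

9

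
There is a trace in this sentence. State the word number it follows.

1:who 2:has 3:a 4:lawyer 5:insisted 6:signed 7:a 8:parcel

The displaced element is "who" (word 1).
It is linked across 1 clause boundary (Ø).
It functions as the subject of "signed", so the gap sits immediately after word 5 ("insisted").
Base order: A lawyer has insisted that who signed a parcel.

5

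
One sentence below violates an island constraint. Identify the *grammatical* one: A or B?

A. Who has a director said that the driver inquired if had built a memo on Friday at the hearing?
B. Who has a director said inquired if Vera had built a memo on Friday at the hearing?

In A, the wh-phrase is extracted from inside a wh-island (introduced by "if"), which blocks movement.
In B, the extraction path crosses only that-complement boundaries, which are transparent.
So B is grammatical.

B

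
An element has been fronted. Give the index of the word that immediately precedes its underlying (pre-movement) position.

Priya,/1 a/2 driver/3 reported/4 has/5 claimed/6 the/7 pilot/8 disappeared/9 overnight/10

4

The displaced element is "Priya" (word 1).
It is linked across 1 clause boundary (Ø).
It functions as the subject of "claimed", so the gap sits immediately after word 4 ("reported").
Base order: A driver reported Priya has claimed the pilot disappeared overnight.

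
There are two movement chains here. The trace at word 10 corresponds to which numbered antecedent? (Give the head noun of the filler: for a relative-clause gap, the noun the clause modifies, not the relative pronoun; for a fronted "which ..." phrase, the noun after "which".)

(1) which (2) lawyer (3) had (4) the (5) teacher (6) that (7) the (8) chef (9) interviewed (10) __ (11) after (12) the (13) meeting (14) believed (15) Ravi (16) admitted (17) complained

5

The marked gap is inside the relative clause, the direct object of "interviewed".
Its filler is the head noun "teacher" (via "that"), at word 5.
(The other dependency links word 2 to a gap after word 16.)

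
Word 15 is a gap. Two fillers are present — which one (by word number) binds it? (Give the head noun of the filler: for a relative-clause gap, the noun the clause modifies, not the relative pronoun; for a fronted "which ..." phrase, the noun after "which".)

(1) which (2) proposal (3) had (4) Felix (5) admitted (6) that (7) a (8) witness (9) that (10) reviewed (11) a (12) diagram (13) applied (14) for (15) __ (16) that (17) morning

The marked gap is the object of the preposition "for" of "applied".
Its filler is the fronted wh-phrase "which proposal", at word 2.
(The other dependency links word 8 to a gap after word 9.)

2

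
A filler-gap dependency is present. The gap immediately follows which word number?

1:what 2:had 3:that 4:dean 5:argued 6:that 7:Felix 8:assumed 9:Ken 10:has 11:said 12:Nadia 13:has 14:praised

The displaced element is "what" (word 1).
It is linked across 3 clause boundaries (that → Ø → Ø).
It functions as the direct object of "praised", so the gap sits immediately after word 14 ("praised").
Base order: That dean had argued that Felix assumed Ken has said Nadia has praised what.

14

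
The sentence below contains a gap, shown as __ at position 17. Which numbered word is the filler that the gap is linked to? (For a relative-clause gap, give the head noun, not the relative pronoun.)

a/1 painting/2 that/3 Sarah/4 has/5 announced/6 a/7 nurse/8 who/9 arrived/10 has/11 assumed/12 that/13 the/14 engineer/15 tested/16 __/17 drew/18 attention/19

2

The gap at 17 is the object of "tested", inside a relative clause.
The relative pronoun is "that" (word 3); it is bound by the head noun immediately before it.
Its filler is the head noun "painting", at word 2.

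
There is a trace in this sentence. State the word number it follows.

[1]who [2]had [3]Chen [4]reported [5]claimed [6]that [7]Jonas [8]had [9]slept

The displaced element is "who" (word 1).
It is linked across 1 clause boundary (Ø).
It functions as the subject of "claimed", so the gap sits immediately after word 4 ("reported").
Base order: Chen had reported that who claimed that Jonas had slept.

4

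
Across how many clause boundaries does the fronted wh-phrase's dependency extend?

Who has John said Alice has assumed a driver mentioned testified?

"who" is extracted from the subject of "testified".
Boundaries crossed, outermost first: [Ø], [Ø], [Ø] — 3 in total.

3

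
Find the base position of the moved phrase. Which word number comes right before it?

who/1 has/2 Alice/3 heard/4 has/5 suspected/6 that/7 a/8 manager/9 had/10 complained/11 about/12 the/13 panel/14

4

The displaced element is "who" (word 1).
It is linked across 1 clause boundary (Ø).
It functions as the subject of "suspected", so the gap sits immediately after word 4 ("heard").
Base order: Alice has heard that who has suspected that a manager had complained about the panel.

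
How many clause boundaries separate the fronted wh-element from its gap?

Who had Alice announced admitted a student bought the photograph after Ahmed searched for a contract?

1

"who" is extracted from the subject of "admitted".
Boundaries crossed, outermost first: [Ø] — 1 in total.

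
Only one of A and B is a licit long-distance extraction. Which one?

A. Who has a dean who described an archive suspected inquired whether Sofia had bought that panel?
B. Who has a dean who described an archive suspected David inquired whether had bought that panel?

A

In B, the wh-phrase is extracted from inside a wh-island (introduced by "whether"), which blocks movement.
In A, the extraction path crosses only that-complement boundaries, which are transparent.
So A is grammatical.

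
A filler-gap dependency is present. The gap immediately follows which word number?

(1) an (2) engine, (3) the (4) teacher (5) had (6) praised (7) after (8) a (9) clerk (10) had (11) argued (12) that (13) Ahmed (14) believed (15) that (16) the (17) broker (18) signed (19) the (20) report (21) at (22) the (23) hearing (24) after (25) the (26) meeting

The displaced element is "an engine" (word 2).
It functions as the direct object of "praised", so the gap sits immediately after word 6 ("praised").
Base order: The teacher had praised an engine after a clerk had argued that Ahmed believed that the broker signed the report at the hearing after the meeting.

6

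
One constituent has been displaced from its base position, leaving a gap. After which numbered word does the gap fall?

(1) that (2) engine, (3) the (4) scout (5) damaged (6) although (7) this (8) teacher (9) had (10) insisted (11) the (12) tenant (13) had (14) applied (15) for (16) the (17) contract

The displaced element is "that engine" (word 2).
It functions as the direct object of "damaged", so the gap sits immediately after word 5 ("damaged").
Base order: The scout damaged that engine although this teacher had insisted the tenant had applied for the contract.

5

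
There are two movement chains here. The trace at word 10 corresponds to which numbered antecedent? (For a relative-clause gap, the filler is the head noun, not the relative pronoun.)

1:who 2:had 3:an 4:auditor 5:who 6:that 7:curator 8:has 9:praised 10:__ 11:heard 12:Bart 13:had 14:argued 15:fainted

4

The marked gap is inside the relative clause, the direct object of "praised".
Its filler is the head noun "auditor" (via "who"), at word 4.
(The other dependency links word 1 to a gap after word 14.)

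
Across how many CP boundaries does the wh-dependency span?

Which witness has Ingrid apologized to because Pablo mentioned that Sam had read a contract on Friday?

0

"which witness" originates inside the matrix clause — no clause boundary is crossed.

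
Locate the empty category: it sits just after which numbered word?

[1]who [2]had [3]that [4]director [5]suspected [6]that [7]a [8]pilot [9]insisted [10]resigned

The displaced element is "who" (word 1).
It is linked across 2 clause boundaries (that → Ø).
It functions as the subject of "resigned", so the gap sits immediately after word 9 ("insisted").
Base order: That director had suspected that a pilot insisted that who resigned.

9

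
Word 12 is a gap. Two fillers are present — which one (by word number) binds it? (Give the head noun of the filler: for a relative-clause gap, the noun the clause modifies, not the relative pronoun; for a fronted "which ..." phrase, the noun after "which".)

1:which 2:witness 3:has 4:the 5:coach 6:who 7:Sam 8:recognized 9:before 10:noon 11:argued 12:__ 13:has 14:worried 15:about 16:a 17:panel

The marked gap is the subject of "worried".
Its filler is the fronted wh-phrase "which witness", at word 2.
(The other dependency links word 5 to a gap after word 8.)

2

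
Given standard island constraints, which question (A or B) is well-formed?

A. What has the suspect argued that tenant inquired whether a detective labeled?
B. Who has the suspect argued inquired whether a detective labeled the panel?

B

In A, the wh-phrase is extracted from inside a wh-island (introduced by "whether"), which blocks movement.
In B, the extraction path crosses only that-complement boundaries, which are transparent.
So B is grammatical.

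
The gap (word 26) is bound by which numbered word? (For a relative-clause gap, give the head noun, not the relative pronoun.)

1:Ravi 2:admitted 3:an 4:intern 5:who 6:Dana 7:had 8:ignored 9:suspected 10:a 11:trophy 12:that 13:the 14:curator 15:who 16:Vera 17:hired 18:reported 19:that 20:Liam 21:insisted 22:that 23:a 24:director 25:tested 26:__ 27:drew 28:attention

11

The gap at 26 is the object of "tested", inside a relative clause.
The relative pronoun is "that" (word 12); it is bound by the head noun immediately before it.
Its filler is the head noun "trophy", at word 11.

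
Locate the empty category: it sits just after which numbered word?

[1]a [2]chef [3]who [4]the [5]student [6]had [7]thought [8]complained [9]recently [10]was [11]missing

The displaced element is "a chef" (word 2).
It is linked across 1 clause boundary (Ø).
It functions as the subject of "complained", so the gap sits immediately after word 7 ("thought").
Base order: The student had thought that a chef complained recently.

7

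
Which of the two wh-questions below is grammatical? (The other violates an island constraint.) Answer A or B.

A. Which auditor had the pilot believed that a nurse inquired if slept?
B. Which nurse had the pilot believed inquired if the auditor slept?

B

In A, the wh-phrase is extracted from inside a wh-island (introduced by "if"), which blocks movement.
In B, the extraction path crosses only that-complement boundaries, which are transparent.
So B is grammatical.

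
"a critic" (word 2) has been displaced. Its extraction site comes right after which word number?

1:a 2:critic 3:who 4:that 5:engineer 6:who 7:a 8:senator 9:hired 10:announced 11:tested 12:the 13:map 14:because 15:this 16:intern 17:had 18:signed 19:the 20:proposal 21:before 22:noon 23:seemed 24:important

The displaced element is "a critic" (word 2).
It is linked across 1 clause boundary (Ø).
It functions as the subject of "tested", so the gap sits immediately after word 10 ("announced").
Base order: That engineer who a senator hired announced that a critic tested the map because this intern had signed the proposal before noon.

10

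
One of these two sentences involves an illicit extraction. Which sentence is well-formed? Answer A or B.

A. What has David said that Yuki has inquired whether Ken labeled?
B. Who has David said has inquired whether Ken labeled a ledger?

B

In A, the wh-phrase is extracted from inside a wh-island (introduced by "whether"), which blocks movement.
In B, the extraction path crosses only that-complement boundaries, which are transparent.
So B is grammatical.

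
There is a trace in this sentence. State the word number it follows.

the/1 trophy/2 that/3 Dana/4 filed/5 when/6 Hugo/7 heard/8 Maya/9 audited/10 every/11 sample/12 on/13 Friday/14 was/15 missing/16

5

The displaced element is "the trophy" (word 2).
It functions as the direct object of "filed", so the gap sits immediately after word 5 ("filed").
Base order: Dana filed the trophy when Hugo heard Maya audited every sample on Friday.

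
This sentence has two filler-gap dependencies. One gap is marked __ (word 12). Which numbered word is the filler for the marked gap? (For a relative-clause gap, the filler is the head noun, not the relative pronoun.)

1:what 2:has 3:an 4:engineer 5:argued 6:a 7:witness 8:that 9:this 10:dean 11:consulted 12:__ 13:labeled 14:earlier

The marked gap is inside the relative clause, the direct object of "consulted".
Its filler is the head noun "witness" (via "that"), at word 7.
(The other dependency links word 1 to a gap after word 13.)

7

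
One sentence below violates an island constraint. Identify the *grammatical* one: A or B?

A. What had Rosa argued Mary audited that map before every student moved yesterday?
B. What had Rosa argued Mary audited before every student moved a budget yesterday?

In A, the wh-phrase is extracted from inside an adjunct island (introduced by "before"), which blocks movement.
In B, the extraction path crosses only that-complement boundaries, which are transparent.
So B is grammatical.

B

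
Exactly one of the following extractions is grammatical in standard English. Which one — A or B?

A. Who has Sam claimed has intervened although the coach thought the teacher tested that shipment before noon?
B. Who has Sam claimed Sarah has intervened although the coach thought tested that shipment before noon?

A

In B, the wh-phrase is extracted from inside an adjunct island (introduced by "although"), which blocks movement.
In A, the extraction path crosses only that-complement boundaries, which are transparent.
So A is grammatical.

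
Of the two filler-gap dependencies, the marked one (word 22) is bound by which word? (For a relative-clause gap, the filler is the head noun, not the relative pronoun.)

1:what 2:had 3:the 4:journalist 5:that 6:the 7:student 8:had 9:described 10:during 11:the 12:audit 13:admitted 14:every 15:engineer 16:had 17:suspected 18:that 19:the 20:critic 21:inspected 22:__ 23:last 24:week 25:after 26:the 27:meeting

The marked gap is the direct object of "inspected".
Its filler is the fronted wh-phrase "what", at word 1.
(The other dependency links word 4 to a gap after word 9.)

1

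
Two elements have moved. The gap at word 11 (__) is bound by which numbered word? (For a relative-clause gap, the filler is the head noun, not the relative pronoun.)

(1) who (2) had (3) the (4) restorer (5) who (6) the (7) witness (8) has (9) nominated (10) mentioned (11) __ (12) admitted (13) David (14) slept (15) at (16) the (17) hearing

The marked gap is the subject of "admitted".
Its filler is the fronted wh-phrase "who", at word 1.
(The other dependency links word 4 to a gap after word 9.)

1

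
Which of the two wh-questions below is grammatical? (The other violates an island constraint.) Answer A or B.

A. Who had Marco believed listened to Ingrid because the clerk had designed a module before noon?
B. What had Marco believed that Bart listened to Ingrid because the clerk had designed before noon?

In B, the wh-phrase is extracted from inside an adjunct island (introduced by "because"), which blocks movement.
In A, the extraction path crosses only that-complement boundaries, which are transparent.
So A is grammatical.

A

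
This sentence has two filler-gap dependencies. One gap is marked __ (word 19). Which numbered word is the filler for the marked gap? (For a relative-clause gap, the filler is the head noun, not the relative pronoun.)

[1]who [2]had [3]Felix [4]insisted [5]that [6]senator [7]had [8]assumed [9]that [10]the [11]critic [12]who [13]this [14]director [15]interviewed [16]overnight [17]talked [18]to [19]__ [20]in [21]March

1

The marked gap is the object of the preposition "to" of "talked".
Its filler is the fronted wh-phrase "who", at word 1.
(The other dependency links word 11 to a gap after word 15.)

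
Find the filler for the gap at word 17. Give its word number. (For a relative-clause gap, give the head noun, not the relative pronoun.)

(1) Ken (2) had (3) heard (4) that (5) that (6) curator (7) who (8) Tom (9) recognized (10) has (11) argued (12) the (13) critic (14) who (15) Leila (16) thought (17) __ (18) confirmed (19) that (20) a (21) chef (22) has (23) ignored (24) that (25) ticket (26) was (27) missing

The gap at 17 is the subject of "confirmed", inside a relative clause.
The relative pronoun is "who" (word 14); it is bound by the head noun immediately before it.
Its filler is the head noun "critic", at word 13.

13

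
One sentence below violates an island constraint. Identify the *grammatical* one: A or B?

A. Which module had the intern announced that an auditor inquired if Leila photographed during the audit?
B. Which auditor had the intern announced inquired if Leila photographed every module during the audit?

In A, the wh-phrase is extracted from inside a wh-island (introduced by "if"), which blocks movement.
In B, the extraction path crosses only that-complement boundaries, which are transparent.
So B is grammatical.

B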